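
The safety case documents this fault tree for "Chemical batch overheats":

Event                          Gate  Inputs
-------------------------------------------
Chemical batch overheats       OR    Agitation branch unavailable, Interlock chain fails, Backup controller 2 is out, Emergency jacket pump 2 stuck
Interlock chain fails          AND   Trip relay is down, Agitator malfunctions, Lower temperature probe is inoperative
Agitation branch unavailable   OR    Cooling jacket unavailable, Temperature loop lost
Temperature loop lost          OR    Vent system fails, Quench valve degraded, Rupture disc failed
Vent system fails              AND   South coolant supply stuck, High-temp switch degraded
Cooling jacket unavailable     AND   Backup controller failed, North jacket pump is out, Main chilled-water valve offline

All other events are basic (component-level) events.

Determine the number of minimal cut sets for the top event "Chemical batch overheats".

7

Cooling jacket unavailable [AND]: one cut set from each child combined → 1 × 1 × 1 = 1 cut set(s).
Vent system fails [AND]: one cut set from each child combined → 1 × 1 = 1 cut set(s).
Temperature loop lost [OR]: union of children's cut sets → 3 cut set(s).
Agitation branch unavailable [OR]: union of children's cut sets → 4 cut set(s).
Interlock chain fails [AND]: one cut set from each child combined → 1 × 1 × 1 = 1 cut set(s).
Chemical batch overheats [OR]: union of children's cut sets → 7 cut set(s).
Minimal cut sets: {Backup controller failed, Main chilled-water valve offline, North jacket pump is out}; {High-temp switch degraded, South coolant supply stuck}; {Quench valve degraded}; {Rupture disc failed}; {Agitator malfunctions, Lower temperature probe is inoperative, Trip relay is down}; {Backup controller 2 is out}; {Emergency jacket pump 2 stuck}.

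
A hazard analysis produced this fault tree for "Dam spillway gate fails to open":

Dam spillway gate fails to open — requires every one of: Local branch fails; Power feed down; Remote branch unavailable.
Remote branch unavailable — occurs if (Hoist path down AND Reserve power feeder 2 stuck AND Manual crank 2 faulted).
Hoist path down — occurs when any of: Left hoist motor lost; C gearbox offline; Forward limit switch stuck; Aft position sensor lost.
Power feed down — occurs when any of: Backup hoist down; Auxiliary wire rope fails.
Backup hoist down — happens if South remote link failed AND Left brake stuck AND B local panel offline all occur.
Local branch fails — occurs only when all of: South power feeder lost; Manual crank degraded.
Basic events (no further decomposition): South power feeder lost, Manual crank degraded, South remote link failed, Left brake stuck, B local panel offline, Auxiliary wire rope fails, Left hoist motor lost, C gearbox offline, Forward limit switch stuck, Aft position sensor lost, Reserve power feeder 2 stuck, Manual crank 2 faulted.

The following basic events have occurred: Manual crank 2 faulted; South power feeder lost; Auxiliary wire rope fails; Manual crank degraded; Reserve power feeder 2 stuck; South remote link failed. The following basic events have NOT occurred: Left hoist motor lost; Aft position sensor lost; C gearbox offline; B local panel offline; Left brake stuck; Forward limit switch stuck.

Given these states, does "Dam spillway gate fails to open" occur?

No

Local branch fails [AND]: South power feeder lost=occurs, Manual crank degraded=occurs → all inputs occur → occurs.
Backup hoist down [AND]: South remote link failed=occurs, Left brake stuck=not, B local panel offline=not → not all inputs occur → does not occur.
Power feed down [OR]: Backup hoist down=not, Auxiliary wire rope fails=occurs → at least one input occurs → occurs.
Hoist path down [OR]: Left hoist motor lost=not, C gearbox offline=not, Forward limit switch stuck=not, Aft position sensor lost=not → no input occurs → does not occur.
Remote branch unavailable [AND]: Hoist path down=not, Reserve power feeder 2 stuck=occurs, Manual crank 2 faulted=occurs → not all inputs occur → does not occur.
Dam spillway gate fails to open [AND]: Local branch fails=occurs, Power feed down=occurs, Remote branch unavailable=not → not all inputs occur → does not occur.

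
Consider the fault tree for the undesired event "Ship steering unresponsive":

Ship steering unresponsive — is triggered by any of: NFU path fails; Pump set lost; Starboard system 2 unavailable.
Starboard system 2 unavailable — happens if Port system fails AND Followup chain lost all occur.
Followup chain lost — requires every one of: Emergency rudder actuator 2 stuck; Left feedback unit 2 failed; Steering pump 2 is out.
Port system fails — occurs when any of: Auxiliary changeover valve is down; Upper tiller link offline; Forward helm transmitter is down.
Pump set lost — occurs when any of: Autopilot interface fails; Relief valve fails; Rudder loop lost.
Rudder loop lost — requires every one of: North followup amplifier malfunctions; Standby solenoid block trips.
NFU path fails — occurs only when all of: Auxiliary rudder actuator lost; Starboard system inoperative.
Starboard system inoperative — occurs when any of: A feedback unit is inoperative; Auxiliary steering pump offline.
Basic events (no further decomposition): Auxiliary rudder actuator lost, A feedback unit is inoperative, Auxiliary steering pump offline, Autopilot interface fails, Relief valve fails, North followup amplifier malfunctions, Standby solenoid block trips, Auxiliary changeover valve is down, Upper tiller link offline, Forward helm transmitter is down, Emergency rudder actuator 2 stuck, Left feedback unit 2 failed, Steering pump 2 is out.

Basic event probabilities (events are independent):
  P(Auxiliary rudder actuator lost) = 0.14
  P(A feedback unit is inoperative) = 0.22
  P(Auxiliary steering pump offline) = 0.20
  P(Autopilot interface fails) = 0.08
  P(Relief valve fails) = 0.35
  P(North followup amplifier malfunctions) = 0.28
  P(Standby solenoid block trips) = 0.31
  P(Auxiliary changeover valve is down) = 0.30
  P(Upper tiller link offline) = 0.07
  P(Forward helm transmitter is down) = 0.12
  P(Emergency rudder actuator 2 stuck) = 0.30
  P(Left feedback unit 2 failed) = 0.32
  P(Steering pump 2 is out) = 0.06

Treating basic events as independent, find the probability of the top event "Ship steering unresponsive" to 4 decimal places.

0.4839

P(Starboard system inoperative) [OR] = 1 − (1−0.22) × (1−0.20) = 0.376000
P(NFU path fails) [AND] = 0.14 × 0.376000 = 0.052640
P(Rudder loop lost) [AND] = 0.28 × 0.31 = 0.086800
P(Pump set lost) [OR] = 1 − (1−0.08) × (1−0.35) × (1−0.086800) = 0.453906
P(Port system fails) [OR] = 1 − (1−0.30) × (1−0.07) × (1−0.12) = 0.427120
P(Followup chain lost) [AND] = 0.30 × 0.32 × 0.06 = 0.005760
P(Starboard system 2 unavailable) [AND] = 0.427120 × 0.005760 = 0.002460
P(Ship steering unresponsive) [OR] = 1 − (1−0.052640) × (1−0.453906) × (1−0.002460) = 0.483925
Rounded to 4 decimal places: P(Ship steering unresponsive) ≈ 0.4839.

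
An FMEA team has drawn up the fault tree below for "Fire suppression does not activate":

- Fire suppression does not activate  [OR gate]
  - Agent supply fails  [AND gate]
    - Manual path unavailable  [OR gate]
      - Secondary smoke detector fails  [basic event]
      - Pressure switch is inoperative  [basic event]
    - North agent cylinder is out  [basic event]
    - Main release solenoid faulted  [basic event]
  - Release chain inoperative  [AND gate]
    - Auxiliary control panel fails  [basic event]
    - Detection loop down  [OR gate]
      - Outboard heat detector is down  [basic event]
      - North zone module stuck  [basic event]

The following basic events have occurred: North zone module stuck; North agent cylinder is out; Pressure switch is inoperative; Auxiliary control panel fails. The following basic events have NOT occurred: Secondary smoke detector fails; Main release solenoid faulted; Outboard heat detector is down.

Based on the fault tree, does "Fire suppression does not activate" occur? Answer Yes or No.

Manual path unavailable [OR]: Secondary smoke detector fails=not, Pressure switch is inoperative=occurs → at least one input occurs → occurs.
Agent supply fails [AND]: Manual path unavailable=occurs, North agent cylinder is out=occurs, Main release solenoid faulted=not → not all inputs occur → does not occur.
Detection loop down [OR]: Outboard heat detector is down=not, North zone module stuck=occurs → at least one input occurs → occurs.
Release chain inoperative [AND]: Auxiliary control panel fails=occurs, Detection loop down=occurs → all inputs occur → occurs.
Fire suppression does not activate [OR]: Agent supply fails=not, Release chain inoperative=occurs → at least one input occurs → occurs.

Yes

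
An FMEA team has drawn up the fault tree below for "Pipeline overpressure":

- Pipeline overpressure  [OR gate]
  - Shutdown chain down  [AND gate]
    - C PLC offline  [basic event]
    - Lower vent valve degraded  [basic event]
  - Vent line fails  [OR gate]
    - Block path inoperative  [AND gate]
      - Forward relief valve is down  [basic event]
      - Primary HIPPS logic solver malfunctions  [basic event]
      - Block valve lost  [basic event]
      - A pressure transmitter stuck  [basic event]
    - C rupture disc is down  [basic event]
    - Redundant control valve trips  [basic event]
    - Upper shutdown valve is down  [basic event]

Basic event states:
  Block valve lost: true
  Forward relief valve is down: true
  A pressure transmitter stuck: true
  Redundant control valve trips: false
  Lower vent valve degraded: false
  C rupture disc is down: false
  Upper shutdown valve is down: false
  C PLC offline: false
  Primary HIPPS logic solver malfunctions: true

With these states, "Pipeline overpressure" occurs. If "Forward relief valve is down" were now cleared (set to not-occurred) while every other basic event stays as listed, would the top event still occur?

No

Counterfactual: set "Forward relief valve is down" to not occurred.
Shutdown chain down [AND]: C PLC offline=not, Lower vent valve degraded=not → not all inputs occur → does not occur.
Block path inoperative [AND]: Forward relief valve is down=not, Primary HIPPS logic solver malfunctions=occurs, Block valve lost=occurs, A pressure transmitter stuck=occurs → not all inputs occur → does not occur.
Vent line fails [OR]: Block path inoperative=not, C rupture disc is down=not, Redundant control valve trips=not, Upper shutdown valve is down=not → no input occurs → does not occur.
Pipeline overpressure [OR]: Shutdown chain down=not, Vent line fails=not → no input occurs → does not occur.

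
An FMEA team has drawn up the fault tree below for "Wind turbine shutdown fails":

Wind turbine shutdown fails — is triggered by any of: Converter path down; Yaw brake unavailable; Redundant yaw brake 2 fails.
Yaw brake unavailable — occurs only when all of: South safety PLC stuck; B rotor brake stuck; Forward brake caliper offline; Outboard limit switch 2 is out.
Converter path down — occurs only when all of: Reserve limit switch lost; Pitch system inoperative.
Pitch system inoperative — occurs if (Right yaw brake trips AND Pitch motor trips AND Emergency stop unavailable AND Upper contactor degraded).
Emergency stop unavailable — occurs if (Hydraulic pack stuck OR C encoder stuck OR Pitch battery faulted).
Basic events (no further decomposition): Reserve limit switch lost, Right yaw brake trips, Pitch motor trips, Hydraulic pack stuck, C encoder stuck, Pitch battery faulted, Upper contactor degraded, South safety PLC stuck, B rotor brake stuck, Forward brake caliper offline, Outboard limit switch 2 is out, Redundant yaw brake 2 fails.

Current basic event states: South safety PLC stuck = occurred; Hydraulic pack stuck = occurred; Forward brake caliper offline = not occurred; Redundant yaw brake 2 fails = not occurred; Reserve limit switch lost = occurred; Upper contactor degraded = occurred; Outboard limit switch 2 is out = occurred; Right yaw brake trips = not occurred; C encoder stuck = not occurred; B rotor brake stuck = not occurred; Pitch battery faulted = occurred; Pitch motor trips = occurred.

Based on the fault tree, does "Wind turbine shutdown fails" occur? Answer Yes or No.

No

Emergency stop unavailable [OR]: Hydraulic pack stuck=occurs, C encoder stuck=not, Pitch battery faulted=occurs → at least one input occurs → occurs.
Pitch system inoperative [AND]: Right yaw brake trips=not, Pitch motor trips=occurs, Emergency stop unavailable=occurs, Upper contactor degraded=occurs → not all inputs occur → does not occur.
Converter path down [AND]: Reserve limit switch lost=occurs, Pitch system inoperative=not → not all inputs occur → does not occur.
Yaw brake unavailable [AND]: South safety PLC stuck=occurs, B rotor brake stuck=not, Forward brake caliper offline=not, Outboard limit switch 2 is out=occurs → not all inputs occur → does not occur.
Wind turbine shutdown fails [OR]: Converter path down=not, Yaw brake unavailable=not, Redundant yaw brake 2 fails=not → no input occurs → does not occur.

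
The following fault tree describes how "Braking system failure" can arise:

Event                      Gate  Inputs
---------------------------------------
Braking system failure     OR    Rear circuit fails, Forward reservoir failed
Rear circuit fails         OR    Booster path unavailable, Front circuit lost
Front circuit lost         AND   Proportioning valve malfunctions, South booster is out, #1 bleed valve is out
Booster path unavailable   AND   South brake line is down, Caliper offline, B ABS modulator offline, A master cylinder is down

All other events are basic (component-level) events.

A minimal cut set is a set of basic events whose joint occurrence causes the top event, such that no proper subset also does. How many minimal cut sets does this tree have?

Booster path unavailable [AND]: one cut set from each child combined → 1 × 1 × 1 × 1 = 1 cut set(s).
Front circuit lost [AND]: one cut set from each child combined → 1 × 1 × 1 = 1 cut set(s).
Rear circuit fails [OR]: union of children's cut sets → 2 cut set(s).
Braking system failure [OR]: union of children's cut sets → 3 cut set(s).
Minimal cut sets: {A master cylinder is down, B ABS modulator offline, Caliper offline, South brake line is down}; {#1 bleed valve is out, Proportioning valve malfunctions, South booster is out}; {Forward reservoir failed}.

3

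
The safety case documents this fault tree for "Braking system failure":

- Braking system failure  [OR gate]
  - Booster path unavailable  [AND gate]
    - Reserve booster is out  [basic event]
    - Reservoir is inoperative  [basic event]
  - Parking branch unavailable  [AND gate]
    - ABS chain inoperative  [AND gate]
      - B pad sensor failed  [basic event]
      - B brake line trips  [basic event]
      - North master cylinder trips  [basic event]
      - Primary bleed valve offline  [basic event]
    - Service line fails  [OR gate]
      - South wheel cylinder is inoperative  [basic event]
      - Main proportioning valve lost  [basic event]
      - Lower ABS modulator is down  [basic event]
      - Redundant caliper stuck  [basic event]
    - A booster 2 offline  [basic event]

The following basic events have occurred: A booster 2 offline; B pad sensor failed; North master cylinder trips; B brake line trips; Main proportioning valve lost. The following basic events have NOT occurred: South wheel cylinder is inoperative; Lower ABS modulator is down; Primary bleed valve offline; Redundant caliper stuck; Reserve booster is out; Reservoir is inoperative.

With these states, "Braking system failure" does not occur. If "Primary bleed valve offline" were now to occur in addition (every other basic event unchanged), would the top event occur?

Counterfactual: set "Primary bleed valve offline" to occurred.
Booster path unavailable [AND]: Reserve booster is out=not, Reservoir is inoperative=not → not all inputs occur → does not occur.
ABS chain inoperative [AND]: B pad sensor failed=occurs, B brake line trips=occurs, North master cylinder trips=occurs, Primary bleed valve offline=occurs → all inputs occur → occurs.
Service line fails [OR]: South wheel cylinder is inoperative=not, Main proportioning valve lost=occurs, Lower ABS modulator is down=not, Redundant caliper stuck=not → at least one input occurs → occurs.
Parking branch unavailable [AND]: ABS chain inoperative=occurs, Service line fails=occurs, A booster 2 offline=occurs → all inputs occur → occurs.
Braking system failure [OR]: Booster path unavailable=not, Parking branch unavailable=occurs → at least one input occurs → occurs.

Yes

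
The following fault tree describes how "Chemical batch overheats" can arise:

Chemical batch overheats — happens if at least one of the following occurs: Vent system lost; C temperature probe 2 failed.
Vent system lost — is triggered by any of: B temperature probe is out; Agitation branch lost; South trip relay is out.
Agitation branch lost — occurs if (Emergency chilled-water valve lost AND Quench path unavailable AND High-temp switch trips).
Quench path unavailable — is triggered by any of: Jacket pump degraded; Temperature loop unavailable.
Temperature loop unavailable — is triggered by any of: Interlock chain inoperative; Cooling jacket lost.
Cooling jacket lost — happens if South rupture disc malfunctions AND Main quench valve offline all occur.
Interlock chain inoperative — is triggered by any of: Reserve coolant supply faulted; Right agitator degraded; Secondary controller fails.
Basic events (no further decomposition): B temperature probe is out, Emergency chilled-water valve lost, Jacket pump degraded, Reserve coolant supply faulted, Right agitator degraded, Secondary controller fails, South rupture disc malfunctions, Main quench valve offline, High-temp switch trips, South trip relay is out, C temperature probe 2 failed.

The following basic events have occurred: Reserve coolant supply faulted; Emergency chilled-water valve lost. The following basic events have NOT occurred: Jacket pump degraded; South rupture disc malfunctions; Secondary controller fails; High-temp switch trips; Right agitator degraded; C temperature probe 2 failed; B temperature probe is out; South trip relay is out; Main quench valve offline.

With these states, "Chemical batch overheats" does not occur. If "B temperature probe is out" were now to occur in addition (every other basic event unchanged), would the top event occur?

Yes

Counterfactual: set "B temperature probe is out" to occurred.
Interlock chain inoperative [OR]: Reserve coolant supply faulted=occurs, Right agitator degraded=not, Secondary controller fails=not → at least one input occurs → occurs.
Cooling jacket lost [AND]: South rupture disc malfunctions=not, Main quench valve offline=not → not all inputs occur → does not occur.
Temperature loop unavailable [OR]: Interlock chain inoperative=occurs, Cooling jacket lost=not → at least one input occurs → occurs.
Quench path unavailable [OR]: Jacket pump degraded=not, Temperature loop unavailable=occurs → at least one input occurs → occurs.
Agitation branch lost [AND]: Emergency chilled-water valve lost=occurs, Quench path unavailable=occurs, High-temp switch trips=not → not all inputs occur → does not occur.
Vent system lost [OR]: B temperature probe is out=occurs, Agitation branch lost=not, South trip relay is out=not → at least one input occurs → occurs.
Chemical batch overheats [OR]: Vent system lost=occurs, C temperature probe 2 failed=not → at least one input occurs → occurs.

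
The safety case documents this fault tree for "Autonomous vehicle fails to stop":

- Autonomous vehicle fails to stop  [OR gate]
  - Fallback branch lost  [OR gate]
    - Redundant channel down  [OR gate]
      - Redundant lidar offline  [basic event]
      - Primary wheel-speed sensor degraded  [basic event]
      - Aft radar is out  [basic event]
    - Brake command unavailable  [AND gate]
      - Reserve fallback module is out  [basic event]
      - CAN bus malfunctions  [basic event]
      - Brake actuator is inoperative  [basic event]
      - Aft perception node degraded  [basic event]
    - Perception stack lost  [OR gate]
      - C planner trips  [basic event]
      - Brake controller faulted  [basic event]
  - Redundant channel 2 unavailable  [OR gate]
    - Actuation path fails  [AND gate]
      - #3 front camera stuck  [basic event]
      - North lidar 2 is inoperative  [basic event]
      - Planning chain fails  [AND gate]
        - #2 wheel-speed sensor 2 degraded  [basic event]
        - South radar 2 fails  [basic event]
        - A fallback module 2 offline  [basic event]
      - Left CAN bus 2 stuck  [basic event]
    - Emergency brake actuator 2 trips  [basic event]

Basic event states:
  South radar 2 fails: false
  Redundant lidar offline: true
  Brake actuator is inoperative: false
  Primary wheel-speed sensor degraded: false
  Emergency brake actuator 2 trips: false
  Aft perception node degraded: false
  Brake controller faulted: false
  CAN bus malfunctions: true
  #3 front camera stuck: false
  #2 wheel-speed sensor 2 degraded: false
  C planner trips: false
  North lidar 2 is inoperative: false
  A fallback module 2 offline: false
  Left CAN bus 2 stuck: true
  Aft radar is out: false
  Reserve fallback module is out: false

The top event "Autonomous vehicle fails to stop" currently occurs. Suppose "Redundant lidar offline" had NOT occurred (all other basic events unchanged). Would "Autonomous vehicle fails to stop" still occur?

Counterfactual: set "Redundant lidar offline" to not occurred.
Redundant channel down [OR]: Redundant lidar offline=not, Primary wheel-speed sensor degraded=not, Aft radar is out=not → no input occurs → does not occur.
Brake command unavailable [AND]: Reserve fallback module is out=not, CAN bus malfunctions=occurs, Brake actuator is inoperative=not, Aft perception node degraded=not → not all inputs occur → does not occur.
Perception stack lost [OR]: C planner trips=not, Brake controller faulted=not → no input occurs → does not occur.
Fallback branch lost [OR]: Redundant channel down=not, Brake command unavailable=not, Perception stack lost=not → no input occurs → does not occur.
Planning chain fails [AND]: #2 wheel-speed sensor 2 degraded=not, South radar 2 fails=not, A fallback module 2 offline=not → not all inputs occur → does not occur.
Actuation path fails [AND]: #3 front camera stuck=not, North lidar 2 is inoperative=not, Planning chain fails=not, Left CAN bus 2 stuck=occurs → not all inputs occur → does not occur.
Redundant channel 2 unavailable [OR]: Actuation path fails=not, Emergency brake actuator 2 trips=not → no input occurs → does not occur.
Autonomous vehicle fails to stop [OR]: Fallback branch lost=not, Redundant channel 2 unavailable=not → no input occurs → does not occur.

No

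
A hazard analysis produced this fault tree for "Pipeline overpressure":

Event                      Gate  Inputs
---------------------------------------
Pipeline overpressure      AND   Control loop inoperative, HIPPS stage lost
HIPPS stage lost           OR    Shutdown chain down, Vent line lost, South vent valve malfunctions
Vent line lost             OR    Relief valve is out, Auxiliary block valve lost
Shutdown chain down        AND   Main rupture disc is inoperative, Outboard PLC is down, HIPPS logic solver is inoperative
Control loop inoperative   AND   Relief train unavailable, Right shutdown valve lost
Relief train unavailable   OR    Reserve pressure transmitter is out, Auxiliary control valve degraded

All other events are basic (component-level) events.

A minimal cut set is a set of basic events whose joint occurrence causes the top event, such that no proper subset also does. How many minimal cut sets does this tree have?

Relief train unavailable [OR]: union of children's cut sets → 2 cut set(s).
Control loop inoperative [AND]: one cut set from each child combined → 2 × 1 = 2 cut set(s).
Shutdown chain down [AND]: one cut set from each child combined → 1 × 1 × 1 = 1 cut set(s).
Vent line lost [OR]: union of children's cut sets → 2 cut set(s).
HIPPS stage lost [OR]: union of children's cut sets → 4 cut set(s).
Pipeline overpressure [AND]: one cut set from each child combined → 2 × 4 = 8 cut set(s).
Minimal cut sets: {HIPPS logic solver is inoperative, Main rupture disc is inoperative, Outboard PLC is down, Reserve pressure transmitter is out, Right shutdown valve lost}; {Relief valve is out, Reserve pressure transmitter is out, Right shutdown valve lost}; {Auxiliary block valve lost, Reserve pressure transmitter is out, Right shutdown valve lost}; {Reserve pressure transmitter is out, Right shutdown valve lost, South vent valve malfunctions}; {Auxiliary control valve degraded, HIPPS logic solver is inoperative, Main rupture disc is inoperative, Outboard PLC is down, Right shutdown valve lost}; {Auxiliary control valve degraded, Relief valve is out, Right shutdown valve lost}; {Auxiliary block valve lost, Auxiliary control valve degraded, Right shutdown valve lost}; {Auxiliary control valve degraded, Right shutdown valve lost, South vent valve malfunctions}.

8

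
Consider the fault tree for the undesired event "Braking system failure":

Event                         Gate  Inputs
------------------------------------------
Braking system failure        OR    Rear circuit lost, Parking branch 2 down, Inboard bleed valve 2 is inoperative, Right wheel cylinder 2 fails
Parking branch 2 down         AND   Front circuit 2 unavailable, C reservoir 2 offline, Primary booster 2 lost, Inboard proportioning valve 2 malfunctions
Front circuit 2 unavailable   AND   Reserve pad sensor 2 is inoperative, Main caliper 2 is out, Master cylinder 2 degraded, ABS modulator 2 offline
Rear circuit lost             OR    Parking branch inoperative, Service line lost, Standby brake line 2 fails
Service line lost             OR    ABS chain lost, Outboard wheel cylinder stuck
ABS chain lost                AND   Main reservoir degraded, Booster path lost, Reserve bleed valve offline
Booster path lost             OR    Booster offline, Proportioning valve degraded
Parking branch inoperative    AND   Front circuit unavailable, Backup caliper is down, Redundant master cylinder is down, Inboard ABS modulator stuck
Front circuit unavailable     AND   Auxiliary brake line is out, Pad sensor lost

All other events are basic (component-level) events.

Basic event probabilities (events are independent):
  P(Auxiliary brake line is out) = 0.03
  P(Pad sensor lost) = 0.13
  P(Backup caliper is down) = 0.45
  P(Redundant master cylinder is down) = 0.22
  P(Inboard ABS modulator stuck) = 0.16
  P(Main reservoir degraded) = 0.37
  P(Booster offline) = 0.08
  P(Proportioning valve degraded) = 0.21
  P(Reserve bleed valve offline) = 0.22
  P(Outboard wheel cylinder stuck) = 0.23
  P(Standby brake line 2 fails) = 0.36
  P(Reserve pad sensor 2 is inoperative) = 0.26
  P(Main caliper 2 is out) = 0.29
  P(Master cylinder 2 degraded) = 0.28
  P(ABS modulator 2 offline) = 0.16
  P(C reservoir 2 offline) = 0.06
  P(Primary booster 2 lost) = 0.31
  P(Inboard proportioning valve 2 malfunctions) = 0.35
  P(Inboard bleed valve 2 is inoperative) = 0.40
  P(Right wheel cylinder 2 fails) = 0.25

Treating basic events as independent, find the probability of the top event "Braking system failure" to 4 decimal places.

P(Front circuit unavailable) [AND] = 0.03 × 0.13 = 0.003900
P(Parking branch inoperative) [AND] = 0.003900 × 0.45 × 0.22 × 0.16 = 0.000062
P(Booster path lost) [OR] = 1 − (1−0.08) × (1−0.21) = 0.273200
P(ABS chain lost) [AND] = 0.37 × 0.273200 × 0.22 = 0.022238
P(Service line lost) [OR] = 1 − (1−0.022238) × (1−0.23) = 0.247123
P(Rear circuit lost) [OR] = 1 − (1−0.000062) × (1−0.247123) × (1−0.36) = 0.518189
P(Front circuit 2 unavailable) [AND] = 0.26 × 0.29 × 0.28 × 0.16 = 0.003378
P(Parking branch 2 down) [AND] = 0.003378 × 0.06 × 0.31 × 0.35 = 0.000022
P(Braking system failure) [OR] = 1 − (1−0.518189) × (1−0.000022) × (1−0.40) × (1−0.25) = 0.783190
Rounded to 4 decimal places: P(Braking system failure) ≈ 0.7832.

0.7832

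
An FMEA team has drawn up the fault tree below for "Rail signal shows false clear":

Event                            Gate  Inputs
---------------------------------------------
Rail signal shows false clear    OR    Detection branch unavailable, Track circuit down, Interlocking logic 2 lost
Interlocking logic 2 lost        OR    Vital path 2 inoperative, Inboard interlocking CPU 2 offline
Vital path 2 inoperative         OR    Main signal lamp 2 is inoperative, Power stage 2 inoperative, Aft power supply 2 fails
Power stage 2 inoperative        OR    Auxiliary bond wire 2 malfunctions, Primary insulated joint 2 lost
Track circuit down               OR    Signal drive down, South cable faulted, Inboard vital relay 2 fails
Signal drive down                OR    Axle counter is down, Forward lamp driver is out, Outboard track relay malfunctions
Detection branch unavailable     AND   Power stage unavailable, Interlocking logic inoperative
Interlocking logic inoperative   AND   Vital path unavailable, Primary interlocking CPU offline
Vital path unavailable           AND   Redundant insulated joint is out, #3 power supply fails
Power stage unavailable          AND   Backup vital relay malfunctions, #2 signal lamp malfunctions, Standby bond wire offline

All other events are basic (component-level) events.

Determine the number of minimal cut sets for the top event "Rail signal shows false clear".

Power stage unavailable [AND]: one cut set from each child combined → 1 × 1 × 1 = 1 cut set(s).
Vital path unavailable [AND]: one cut set from each child combined → 1 × 1 = 1 cut set(s).
Interlocking logic inoperative [AND]: one cut set from each child combined → 1 × 1 = 1 cut set(s).
Detection branch unavailable [AND]: one cut set from each child combined → 1 × 1 = 1 cut set(s).
Signal drive down [OR]: union of children's cut sets → 3 cut set(s).
Track circuit down [OR]: union of children's cut sets → 5 cut set(s).
Power stage 2 inoperative [OR]: union of children's cut sets → 2 cut set(s).
Vital path 2 inoperative [OR]: union of children's cut sets → 4 cut set(s).
Interlocking logic 2 lost [OR]: union of children's cut sets → 5 cut set(s).
Rail signal shows false clear [OR]: union of children's cut sets → 11 cut set(s).

11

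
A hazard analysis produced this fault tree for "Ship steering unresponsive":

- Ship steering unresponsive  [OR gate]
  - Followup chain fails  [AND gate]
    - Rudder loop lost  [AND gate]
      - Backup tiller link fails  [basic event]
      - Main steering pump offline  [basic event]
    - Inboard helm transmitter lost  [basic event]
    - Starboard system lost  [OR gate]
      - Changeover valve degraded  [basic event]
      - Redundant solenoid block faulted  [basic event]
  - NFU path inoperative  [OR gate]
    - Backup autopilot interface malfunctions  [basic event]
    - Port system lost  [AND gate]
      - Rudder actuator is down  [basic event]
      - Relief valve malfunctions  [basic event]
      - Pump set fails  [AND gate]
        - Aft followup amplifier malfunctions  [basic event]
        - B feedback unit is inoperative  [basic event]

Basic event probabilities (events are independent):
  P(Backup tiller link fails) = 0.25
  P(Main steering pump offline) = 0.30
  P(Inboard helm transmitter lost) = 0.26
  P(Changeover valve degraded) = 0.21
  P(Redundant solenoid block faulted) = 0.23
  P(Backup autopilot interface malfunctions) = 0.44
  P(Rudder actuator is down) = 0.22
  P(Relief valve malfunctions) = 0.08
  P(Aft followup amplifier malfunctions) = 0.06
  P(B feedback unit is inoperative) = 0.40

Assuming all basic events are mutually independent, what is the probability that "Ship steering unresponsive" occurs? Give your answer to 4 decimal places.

P(Rudder loop lost) [AND] = 0.25 × 0.30 = 0.075000
P(Starboard system lost) [OR] = 1 − (1−0.21) × (1−0.23) = 0.391700
P(Followup chain fails) [AND] = 0.075000 × 0.26 × 0.391700 = 0.007638
P(Pump set fails) [AND] = 0.06 × 0.40 = 0.024000
P(Port system lost) [AND] = 0.22 × 0.08 × 0.024000 = 0.000422
P(NFU path inoperative) [OR] = 1 − (1−0.44) × (1−0.000422) = 0.440236
P(Ship steering unresponsive) [OR] = 1 − (1−0.007638) × (1−0.440236) = 0.444511
Rounded to 4 decimal places: P(Ship steering unresponsive) ≈ 0.4445.

0.4445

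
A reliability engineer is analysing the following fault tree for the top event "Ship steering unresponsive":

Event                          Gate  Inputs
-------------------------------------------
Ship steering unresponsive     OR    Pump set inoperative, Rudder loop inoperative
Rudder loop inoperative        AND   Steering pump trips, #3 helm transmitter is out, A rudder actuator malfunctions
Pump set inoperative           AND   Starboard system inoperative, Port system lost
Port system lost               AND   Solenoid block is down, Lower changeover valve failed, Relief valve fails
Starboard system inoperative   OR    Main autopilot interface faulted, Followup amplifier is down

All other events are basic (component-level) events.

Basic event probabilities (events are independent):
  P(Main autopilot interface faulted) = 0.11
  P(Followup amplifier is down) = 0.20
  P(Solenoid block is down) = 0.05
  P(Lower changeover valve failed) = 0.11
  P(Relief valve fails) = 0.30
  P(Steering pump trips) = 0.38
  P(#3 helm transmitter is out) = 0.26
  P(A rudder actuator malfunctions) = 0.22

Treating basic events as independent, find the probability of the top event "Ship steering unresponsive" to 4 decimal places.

0.0222

P(Starboard system inoperative) [OR] = 1 − (1−0.11) × (1−0.20) = 0.288000
P(Port system lost) [AND] = 0.05 × 0.11 × 0.30 = 0.001650
P(Pump set inoperative) [AND] = 0.288000 × 0.001650 = 0.000475
P(Rudder loop inoperative) [AND] = 0.38 × 0.26 × 0.22 = 0.021736
P(Ship steering unresponsive) [OR] = 1 − (1−0.000475) × (1−0.021736) = 0.022201
Rounded to 4 decimal places: P(Ship steering unresponsive) ≈ 0.0222.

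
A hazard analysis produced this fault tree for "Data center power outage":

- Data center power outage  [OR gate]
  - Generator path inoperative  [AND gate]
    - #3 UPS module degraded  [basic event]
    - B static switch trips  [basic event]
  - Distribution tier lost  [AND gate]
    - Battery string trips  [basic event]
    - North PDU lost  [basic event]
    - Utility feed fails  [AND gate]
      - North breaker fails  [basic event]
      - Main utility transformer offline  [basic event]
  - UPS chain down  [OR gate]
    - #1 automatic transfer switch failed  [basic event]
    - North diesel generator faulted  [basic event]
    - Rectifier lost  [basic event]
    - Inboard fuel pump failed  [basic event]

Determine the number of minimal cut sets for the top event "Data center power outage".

Generator path inoperative [AND]: one cut set from each child combined → 1 × 1 = 1 cut set(s).
Utility feed fails [AND]: one cut set from each child combined → 1 × 1 = 1 cut set(s).
Distribution tier lost [AND]: one cut set from each child combined → 1 × 1 × 1 = 1 cut set(s).
UPS chain down [OR]: union of children's cut sets → 4 cut set(s).
Data center power outage [OR]: union of children's cut sets → 6 cut set(s).
Minimal cut sets: {#3 UPS module degraded, B static switch trips}; {Battery string trips, Main utility transformer offline, North PDU lost, North breaker fails}; {#1 automatic transfer switch failed}; {North diesel generator faulted}; {Rectifier lost}; {Inboard fuel pump failed}.

6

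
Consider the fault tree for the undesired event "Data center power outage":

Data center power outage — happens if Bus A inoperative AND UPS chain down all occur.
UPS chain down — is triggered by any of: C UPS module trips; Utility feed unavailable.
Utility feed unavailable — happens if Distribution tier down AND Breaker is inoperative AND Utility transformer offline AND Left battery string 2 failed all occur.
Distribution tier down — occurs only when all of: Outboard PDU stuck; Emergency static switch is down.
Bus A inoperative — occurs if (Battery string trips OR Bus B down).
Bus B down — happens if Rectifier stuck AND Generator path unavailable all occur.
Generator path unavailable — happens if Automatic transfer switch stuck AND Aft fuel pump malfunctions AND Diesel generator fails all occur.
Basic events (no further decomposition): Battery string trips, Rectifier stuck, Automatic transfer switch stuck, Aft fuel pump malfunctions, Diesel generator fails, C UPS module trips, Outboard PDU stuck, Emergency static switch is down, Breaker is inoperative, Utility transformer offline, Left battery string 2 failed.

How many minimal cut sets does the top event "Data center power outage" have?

4

Generator path unavailable [AND]: one cut set from each child combined → 1 × 1 × 1 = 1 cut set(s).
Bus B down [AND]: one cut set from each child combined → 1 × 1 = 1 cut set(s).
Bus A inoperative [OR]: union of children's cut sets → 2 cut set(s).
Distribution tier down [AND]: one cut set from each child combined → 1 × 1 = 1 cut set(s).
Utility feed unavailable [AND]: one cut set from each child combined → 1 × 1 × 1 × 1 = 1 cut set(s).
UPS chain down [OR]: union of children's cut sets → 2 cut set(s).
Data center power outage [AND]: one cut set from each child combined → 2 × 2 = 4 cut set(s).
Minimal cut sets: {Battery string trips, C UPS module trips}; {Battery string trips, Breaker is inoperative, Emergency static switch is down, Left battery string 2 failed, Outboard PDU stuck, Utility transformer offline}; {Aft fuel pump malfunctions, Automatic transfer switch stuck, C UPS module trips, Diesel generator fails, Rectifier stuck}; {Aft fuel pump malfunctions, Automatic transfer switch stuck, Breaker is inoperative, Diesel generator fails, Emergency static switch is down, Left battery string 2 failed, Outboard PDU stuck, Rectifier stuck, Utility transformer offline}.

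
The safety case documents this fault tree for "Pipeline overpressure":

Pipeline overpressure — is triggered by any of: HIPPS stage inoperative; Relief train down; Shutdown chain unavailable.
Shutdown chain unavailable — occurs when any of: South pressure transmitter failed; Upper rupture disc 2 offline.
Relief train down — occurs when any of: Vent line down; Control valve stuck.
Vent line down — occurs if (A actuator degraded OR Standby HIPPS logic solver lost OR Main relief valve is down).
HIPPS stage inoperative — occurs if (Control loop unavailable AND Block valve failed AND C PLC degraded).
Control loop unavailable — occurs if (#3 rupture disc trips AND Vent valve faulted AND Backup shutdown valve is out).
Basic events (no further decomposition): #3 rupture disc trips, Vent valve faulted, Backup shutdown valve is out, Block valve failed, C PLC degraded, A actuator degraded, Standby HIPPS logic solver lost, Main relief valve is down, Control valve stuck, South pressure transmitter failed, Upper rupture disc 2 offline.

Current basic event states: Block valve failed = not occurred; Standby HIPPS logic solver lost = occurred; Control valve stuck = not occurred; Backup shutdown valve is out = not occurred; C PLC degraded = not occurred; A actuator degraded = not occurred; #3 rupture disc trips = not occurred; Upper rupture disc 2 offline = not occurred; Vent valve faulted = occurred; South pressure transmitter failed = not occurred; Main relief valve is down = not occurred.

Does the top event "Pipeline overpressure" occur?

Yes

Control loop unavailable [AND]: #3 rupture disc trips=not, Vent valve faulted=occurs, Backup shutdown valve is out=not → not all inputs occur → does not occur.
HIPPS stage inoperative [AND]: Control loop unavailable=not, Block valve failed=not, C PLC degraded=not → not all inputs occur → does not occur.
Vent line down [OR]: A actuator degraded=not, Standby HIPPS logic solver lost=occurs, Main relief valve is down=not → at least one input occurs → occurs.
Relief train down [OR]: Vent line down=occurs, Control valve stuck=not → at least one input occurs → occurs.
Shutdown chain unavailable [OR]: South pressure transmitter failed=not, Upper rupture disc 2 offline=not → no input occurs → does not occur.
Pipeline overpressure [OR]: HIPPS stage inoperative=not, Relief train down=occurs, Shutdown chain unavailable=not → at least one input occurs → occurs.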